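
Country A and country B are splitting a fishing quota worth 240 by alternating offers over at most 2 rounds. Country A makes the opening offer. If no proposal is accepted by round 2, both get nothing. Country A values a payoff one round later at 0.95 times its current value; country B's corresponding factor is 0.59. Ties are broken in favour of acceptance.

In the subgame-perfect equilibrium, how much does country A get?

Round 2 (country B proposes): rejection yields 0 for country A; country B offers 0 and keeps 240.
Round 1 (country A proposes): country B can get 240 next round, worth 0.59 × 240 = 141.6 now. Country A offers 141.6 and keeps 240 − 141.6 = 98.4.

98.4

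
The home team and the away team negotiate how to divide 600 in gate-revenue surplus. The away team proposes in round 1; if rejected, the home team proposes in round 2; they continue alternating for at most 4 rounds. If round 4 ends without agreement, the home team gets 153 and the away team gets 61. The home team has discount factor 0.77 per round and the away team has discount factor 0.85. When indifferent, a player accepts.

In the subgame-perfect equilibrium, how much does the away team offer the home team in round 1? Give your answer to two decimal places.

By backward induction:
Round 4 (the home team proposes): the away team gets 61 if talks fail, so the home team offers 61 and keeps 539.
Round 3 (the away team proposes): the home team can get 539 next round, worth 0.77 × 539 = 415.03 now. The away team offers 415.03 and keeps 600 − 415.03 = 184.97.
Round 2 (the home team proposes): the away team can get 184.97 next round, worth 0.85 × 184.97 = 157.2245 now, so the home team offers 157.2245, keeping 442.7755.
Round 1 (the away team proposes): the home team can get 442.7755 next round, worth 0.77 × 442.7755 = 340.937135 now. The away team offers 340.937135 and keeps 600 − 340.937135 = 259.062865.

340.94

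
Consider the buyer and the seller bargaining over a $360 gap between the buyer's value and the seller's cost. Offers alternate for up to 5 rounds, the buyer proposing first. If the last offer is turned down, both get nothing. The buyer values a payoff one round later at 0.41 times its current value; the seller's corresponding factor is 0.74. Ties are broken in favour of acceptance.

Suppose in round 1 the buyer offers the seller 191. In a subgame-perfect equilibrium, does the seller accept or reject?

Reject

Round 5 (the buyer proposes): the seller will accept anything ≥ 0, so the buyer offers 0 and keeps 360.
Round 4 (the seller proposes): the buyer can get 360 next round, worth 0.41 × 360 = 147.6 now. The seller offers 147.6 and keeps 360 − 147.6 = 212.4.
Round 3 (the buyer proposes): the seller can get 212.4 next round, worth 0.74 × 212.4 = 157.176 now; the buyer offers that and keeps 202.824.
Round 2 (the seller proposes): the buyer can get 202.824 next round, worth 0.41 × 202.824 = 83.15784 now; the seller offers that and keeps 276.84216.
So by rejecting in round 1, the seller gets 276.84216 next round, worth 0.74 × 276.84216 = 204.8631984 now.
Offer 191 < 204.8631984, so the seller rejects.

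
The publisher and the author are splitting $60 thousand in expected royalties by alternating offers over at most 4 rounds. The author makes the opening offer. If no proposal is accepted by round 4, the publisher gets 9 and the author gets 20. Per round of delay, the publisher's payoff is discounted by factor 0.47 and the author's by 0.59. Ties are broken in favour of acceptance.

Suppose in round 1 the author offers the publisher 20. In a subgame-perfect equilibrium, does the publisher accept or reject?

Accept

Round 4 (the publisher proposes): the author gets 20 if talks fail, so the publisher offers 20 and keeps 40.
Round 3 (the author proposes): the publisher can get 40 next round, worth 0.47 × 40 = 18.8 now. The author offers 18.8 and keeps 60 − 18.8 = 41.2.
Round 2 (the publisher proposes): the author can get 41.2 next round, worth 0.59 × 41.2 = 24.308 now. The publisher offers 24.308 and keeps 60 − 24.308 = 35.692.
So by rejecting in round 1, the publisher gets 35.692 next round, worth 0.47 × 35.692 = 16.77524 now.
Offer 20 ≥ 16.77524, so the publisher accepts.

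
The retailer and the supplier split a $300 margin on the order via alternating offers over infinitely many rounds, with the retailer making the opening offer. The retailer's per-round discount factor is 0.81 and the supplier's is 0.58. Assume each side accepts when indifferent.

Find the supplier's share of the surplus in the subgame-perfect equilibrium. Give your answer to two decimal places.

62.35

Let x be the retailer's share when the retailer proposes and y be the supplier's share when the supplier proposes.
The supplier accepts iff offered ≥ 0.58·y, so x = 300 − 0.58y. Symmetrically y = 300 − 0.81x.
Substituting: x = 300 − 0.58(300 − 0.81x), giving x(1 − 0.81·0.58) = 300(1 − 0.58).
So x = 300 × 0.42 / 0.5302 ≈ 237.6462, and the supplier receives 300 − x ≈ 62.3538.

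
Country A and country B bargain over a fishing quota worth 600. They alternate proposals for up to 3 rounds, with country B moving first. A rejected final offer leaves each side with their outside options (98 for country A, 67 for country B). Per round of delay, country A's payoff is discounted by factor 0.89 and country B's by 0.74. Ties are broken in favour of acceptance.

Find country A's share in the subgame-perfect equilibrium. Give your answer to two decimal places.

Work backward from the last round.
Round 3 (country B proposes): country A gets 98 if talks fail, so country B offers 98 and keeps 502.
Round 2 (country A proposes): country B can get 502 next round, worth 0.74 × 502 = 371.48 now, so country A offers 371.48, keeping 228.52.
Round 1 (country B proposes): country A can get 228.52 next round, worth 0.89 × 228.52 = 203.3828 now; country B offers that and keeps 396.6172.

203.38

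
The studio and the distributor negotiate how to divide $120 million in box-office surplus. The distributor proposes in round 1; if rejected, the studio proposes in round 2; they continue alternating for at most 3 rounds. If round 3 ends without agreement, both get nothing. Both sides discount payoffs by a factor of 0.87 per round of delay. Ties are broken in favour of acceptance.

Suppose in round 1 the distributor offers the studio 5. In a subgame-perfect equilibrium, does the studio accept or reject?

Round 3 (the distributor proposes): the studio will accept anything ≥ 0, so the distributor offers 0 and keeps 120.
Round 2 (the studio proposes): the distributor can get 120 next round, worth 0.87 × 120 = 104.4 now; the studio offers that and keeps 15.6.
So by rejecting in round 1, the studio gets 15.6 next round, worth 0.87 × 15.6 = 13.572 now.
Offer 5 < 13.572, so the studio rejects.

Reject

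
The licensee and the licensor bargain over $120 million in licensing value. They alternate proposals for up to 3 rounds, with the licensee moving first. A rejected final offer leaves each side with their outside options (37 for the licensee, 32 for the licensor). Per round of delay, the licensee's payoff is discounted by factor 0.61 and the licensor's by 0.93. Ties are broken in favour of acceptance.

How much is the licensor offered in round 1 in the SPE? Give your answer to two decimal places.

61.68

Round 3 (the licensee proposes): the licensor gets 32 if talks fail, so the licensee offers 32 and keeps 88.
Round 2 (the licensor proposes): the licensee can get 88 next round, worth 0.61 × 88 = 53.68 now, so the licensor offers 53.68, keeping 66.32.
Round 1 (the licensee proposes): the licensor can get 66.32 next round, worth 0.93 × 66.32 = 61.6776 now. The licensee offers 61.6776 and keeps 120 − 61.6776 = 58.3224.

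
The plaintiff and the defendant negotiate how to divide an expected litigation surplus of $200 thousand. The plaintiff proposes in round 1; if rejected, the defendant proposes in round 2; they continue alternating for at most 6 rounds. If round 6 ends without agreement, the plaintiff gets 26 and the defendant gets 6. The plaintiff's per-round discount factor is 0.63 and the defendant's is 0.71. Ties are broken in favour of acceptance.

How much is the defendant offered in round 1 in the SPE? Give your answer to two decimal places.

100.76

Work backward from the last round.
Round 6 (the defendant proposes): the plaintiff gets 26 if talks fail, so the defendant offers 26 and keeps 174.
Round 5 (the plaintiff proposes): the defendant can get 174 next round, worth 0.71 × 174 = 123.54 now; the plaintiff offers that and keeps 76.46.
Round 4 (the defendant proposes): the plaintiff can get 76.46 next round, worth 0.63 × 76.46 = 48.1698 now; the defendant offers that and keeps 151.8302.
Round 3 (the plaintiff proposes): the defendant can get 151.8302 next round, worth 0.71 × 151.8302 = 107.799442 now. The plaintiff offers 107.799442 and keeps 200 − 107.799442 = 92.200558.
Round 2 (the defendant proposes): the plaintiff can get 92.200558 next round, worth 0.63 × 92.200558 = 58.08635154 now; the defendant offers that and keeps 141.91364846.
Round 1 (the plaintiff proposes): the defendant can get 141.91364846 next round, worth 0.71 × 141.91364846 = 100.7586904066 now. The plaintiff offers 100.7586904066 and keeps 200 − 100.7586904066 = 99.2413095934.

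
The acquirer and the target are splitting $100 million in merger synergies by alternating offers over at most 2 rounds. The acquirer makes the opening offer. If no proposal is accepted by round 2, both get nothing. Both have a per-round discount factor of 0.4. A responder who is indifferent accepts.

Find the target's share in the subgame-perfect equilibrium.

Round 2 (the target proposes): the acquirer will accept anything ≥ 0, so the target offers 0 and keeps 100.
Round 1 (the acquirer proposes): the target can get 100 next round, worth 0.4 × 100 = 40 now. The acquirer offers 40 and keeps 100 − 40 = 60.

40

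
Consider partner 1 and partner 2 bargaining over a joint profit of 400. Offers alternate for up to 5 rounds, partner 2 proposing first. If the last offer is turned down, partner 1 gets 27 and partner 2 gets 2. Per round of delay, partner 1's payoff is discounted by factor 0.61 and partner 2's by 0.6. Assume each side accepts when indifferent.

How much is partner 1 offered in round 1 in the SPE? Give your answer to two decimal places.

Round 5 (partner 2 proposes): partner 1 gets 27 if talks fail, so partner 2 offers 27 and keeps 373.
Round 4 (partner 1 proposes): partner 2 can get 373 next round, worth 0.6 × 373 = 223.8 now, so partner 1 offers 223.8, keeping 176.2.
Round 3 (partner 2 proposes): partner 1 can get 176.2 next round, worth 0.61 × 176.2 = 107.482 now. Partner 2 offers 107.482 and keeps 400 − 107.482 = 292.518.
Round 2 (partner 1 proposes): partner 2 can get 292.518 next round, worth 0.6 × 292.518 = 175.5108 now; partner 1 offers that and keeps 224.4892.
Round 1 (partner 2 proposes): partner 1 can get 224.4892 next round, worth 0.61 × 224.4892 = 136.938412 now. Partner 2 offers 136.938412 and keeps 400 − 136.938412 = 263.061588.

136.94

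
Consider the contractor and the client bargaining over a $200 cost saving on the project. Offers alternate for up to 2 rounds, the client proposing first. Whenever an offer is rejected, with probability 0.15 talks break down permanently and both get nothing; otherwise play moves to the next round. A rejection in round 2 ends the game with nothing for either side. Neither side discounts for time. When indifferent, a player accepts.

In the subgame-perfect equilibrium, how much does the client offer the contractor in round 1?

Round 2 (the contractor proposes): the client will accept anything ≥ 0, so the contractor offers 0 and keeps 200.
Round 1 (the client proposes): rejecting gives the contractor an expected 0.85 × 200 = 170, so the client offers 170, keeping 30.

170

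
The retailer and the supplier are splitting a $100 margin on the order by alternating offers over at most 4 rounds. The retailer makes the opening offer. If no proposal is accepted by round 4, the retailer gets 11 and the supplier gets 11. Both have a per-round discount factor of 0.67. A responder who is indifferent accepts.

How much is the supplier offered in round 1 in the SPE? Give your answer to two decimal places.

48.88

Round 4 (the supplier proposes): the retailer gets 11 if talks fail, so the supplier offers 11 and keeps 89.
Round 3 (the retailer proposes): the supplier can get 89 next round, worth 0.67 × 89 = 59.63 now, so the retailer offers 59.63, keeping 40.37.
Round 2 (the supplier proposes): the retailer can get 40.37 next round, worth 0.67 × 40.37 = 27.0479 now, so the supplier offers 27.0479, keeping 72.9521.
Round 1 (the retailer proposes): the supplier can get 72.9521 next round, worth 0.67 × 72.9521 = 48.877907 now. The retailer offers 48.877907 and keeps 100 − 48.877907 = 51.122093.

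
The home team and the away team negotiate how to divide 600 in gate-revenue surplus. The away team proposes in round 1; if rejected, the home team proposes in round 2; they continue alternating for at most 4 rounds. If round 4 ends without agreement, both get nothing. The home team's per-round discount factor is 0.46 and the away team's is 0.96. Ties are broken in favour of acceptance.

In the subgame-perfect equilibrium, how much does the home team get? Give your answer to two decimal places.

Round 4 (the home team proposes): the away team will accept anything ≥ 0, so the home team offers 0 and keeps 600.
Round 3 (the away team proposes): the home team can get 600 next round, worth 0.46 × 600 = 276 now; the away team offers that and keeps 324.
Round 2 (the home team proposes): the away team can get 324 next round, worth 0.96 × 324 = 311.04 now; the home team offers that and keeps 288.96.
Round 1 (the away team proposes): the home team can get 288.96 next round, worth 0.46 × 288.96 = 132.9216 now. The away team offers 132.9216 and keeps 600 − 132.9216 = 467.0784.

132.92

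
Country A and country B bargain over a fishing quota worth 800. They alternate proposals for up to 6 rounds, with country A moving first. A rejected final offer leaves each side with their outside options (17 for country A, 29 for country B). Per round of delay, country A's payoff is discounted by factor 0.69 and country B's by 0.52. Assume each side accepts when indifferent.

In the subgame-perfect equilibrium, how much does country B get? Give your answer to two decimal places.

227.65

Round 6 (country B proposes): country A gets 17 if talks fail, so country B offers 17 and keeps 783.
Round 5 (country A proposes): country B can get 783 next round, worth 0.52 × 783 = 407.16 now, so country A offers 407.16, keeping 392.84.
Round 4 (country B proposes): country A can get 392.84 next round, worth 0.69 × 392.84 = 271.0596 now, so country B offers 271.0596, keeping 528.9404.
Round 3 (country A proposes): country B can get 528.9404 next round, worth 0.52 × 528.9404 = 275.049008 now; country A offers that and keeps 524.950992.
Round 2 (country B proposes): country A can get 524.950992 next round, worth 0.69 × 524.950992 = 362.21618448 now. Country B offers 362.21618448 and keeps 800 − 362.21618448 = 437.78381552.
Round 1 (country A proposes): country B can get 437.78381552 next round, worth 0.52 × 437.78381552 = 227.6475840704 now; country A offers that and keeps 572.3524159296.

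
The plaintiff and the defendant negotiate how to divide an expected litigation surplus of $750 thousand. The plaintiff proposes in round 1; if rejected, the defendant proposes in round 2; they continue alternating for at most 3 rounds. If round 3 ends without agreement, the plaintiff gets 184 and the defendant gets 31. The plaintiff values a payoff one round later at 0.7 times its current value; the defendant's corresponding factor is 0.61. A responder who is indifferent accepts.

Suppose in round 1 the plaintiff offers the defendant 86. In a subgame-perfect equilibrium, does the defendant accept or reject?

Work out the defendant's continuation value if the offer is rejected.
Round 3 (the plaintiff proposes): the defendant gets 31 if talks fail, so the plaintiff offers 31 and keeps 719.
Round 2 (the defendant proposes): the plaintiff can get 719 next round, worth 0.7 × 719 = 503.3 now; the defendant offers that and keeps 246.7.
So by rejecting in round 1, the defendant gets 246.7 next round, worth 0.61 × 246.7 = 150.487 now.
Offer 86 < 150.487, so the defendant rejects.

Reject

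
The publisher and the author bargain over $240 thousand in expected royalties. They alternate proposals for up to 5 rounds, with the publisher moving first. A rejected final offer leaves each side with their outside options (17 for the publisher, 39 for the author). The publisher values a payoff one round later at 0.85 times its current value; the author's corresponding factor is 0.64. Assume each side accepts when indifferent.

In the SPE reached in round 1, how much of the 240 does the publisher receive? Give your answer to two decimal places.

192.88

Round 5 (the publisher proposes): the author gets 39 if talks fail, so the publisher offers 39 and keeps 201.
Round 4 (the author proposes): the publisher can get 201 next round, worth 0.85 × 201 = 170.85 now. The author offers 170.85 and keeps 240 − 170.85 = 69.15.
Round 3 (the publisher proposes): the author can get 69.15 next round, worth 0.64 × 69.15 = 44.256 now; the publisher offers that and keeps 195.744.
Round 2 (the author proposes): the publisher can get 195.744 next round, worth 0.85 × 195.744 = 166.3824 now, so the author offers 166.3824, keeping 73.6176.
Round 1 (the publisher proposes): the author can get 73.6176 next round, worth 0.64 × 73.6176 = 47.115264 now, so the publisher offers 47.115264, keeping 192.884736.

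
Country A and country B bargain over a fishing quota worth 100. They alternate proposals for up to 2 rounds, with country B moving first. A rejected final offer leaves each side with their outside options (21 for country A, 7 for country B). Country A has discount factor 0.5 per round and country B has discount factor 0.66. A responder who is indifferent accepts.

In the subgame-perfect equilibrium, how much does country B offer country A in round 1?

Round 2 (country A proposes): country B gets 7 if talks fail, so country A offers 7 and keeps 93.
Round 1 (country B proposes): country A can get 93 next round, worth 0.5 × 93 = 46.5 now. Country B offers 46.5 and keeps 100 − 46.5 = 53.5.

46.5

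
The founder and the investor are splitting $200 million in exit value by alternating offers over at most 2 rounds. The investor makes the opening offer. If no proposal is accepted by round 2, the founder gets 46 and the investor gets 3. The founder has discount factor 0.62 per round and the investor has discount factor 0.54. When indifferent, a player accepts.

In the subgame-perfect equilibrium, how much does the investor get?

77.86

Round 2 (the founder proposes): the investor gets 3 if talks fail, so the founder offers 3 and keeps 197.
Round 1 (the investor proposes): the founder can get 197 next round, worth 0.62 × 197 = 122.14 now. The investor offers 122.14 and keeps 200 − 122.14 = 77.86.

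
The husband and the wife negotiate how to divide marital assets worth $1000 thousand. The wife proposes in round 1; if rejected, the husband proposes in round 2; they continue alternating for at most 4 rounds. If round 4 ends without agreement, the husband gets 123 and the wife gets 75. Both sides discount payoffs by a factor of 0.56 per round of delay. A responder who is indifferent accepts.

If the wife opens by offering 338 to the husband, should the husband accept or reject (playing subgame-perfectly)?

Reject

Round 4 (the husband proposes): the wife gets 75 if talks fail, so the husband offers 75 and keeps 925.
Round 3 (the wife proposes): the husband can get 925 next round, worth 0.56 × 925 = 518 now; the wife offers that and keeps 482.
Round 2 (the husband proposes): the wife can get 482 next round, worth 0.56 × 482 = 269.92 now; the husband offers that and keeps 730.08.
So by rejecting in round 1, the husband gets 730.08 next round, worth 0.56 × 730.08 = 408.8448 now.
Offer 338 < 408.8448, so the husband rejects.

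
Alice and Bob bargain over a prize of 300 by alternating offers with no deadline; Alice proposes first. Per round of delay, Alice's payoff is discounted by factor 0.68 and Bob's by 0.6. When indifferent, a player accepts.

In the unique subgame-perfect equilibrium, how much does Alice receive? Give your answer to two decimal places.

Let x be Alice's share when Alice proposes and y be Bob's share when Bob proposes.
Bob accepts iff offered ≥ 0.6·y, so x = 300 − 0.6y. Symmetrically y = 300 − 0.68x.
Substituting: x = 300 − 0.6(300 − 0.68x), giving x(1 − 0.68·0.6) = 300(1 − 0.6).
So x = 300 × 0.4 / 0.592 ≈ 202.7027, and Bob receives 300 − x ≈ 97.2973.

202.70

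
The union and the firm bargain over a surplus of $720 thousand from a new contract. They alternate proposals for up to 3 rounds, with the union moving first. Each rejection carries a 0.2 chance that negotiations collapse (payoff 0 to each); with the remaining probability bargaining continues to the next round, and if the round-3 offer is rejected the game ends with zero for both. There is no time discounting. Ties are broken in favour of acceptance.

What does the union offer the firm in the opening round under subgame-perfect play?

115.2

By backward induction:
Round 3 (the union proposes): rejection yields 0 for the firm; the union offers 0 and keeps 720.
Round 2 (the firm proposes): rejecting gives the union an expected 0.8 × 720 = 576; the firm offers that and keeps 144.
Round 1 (the union proposes): rejecting gives the firm an expected 0.8 × 144 = 115.2, so the union offers 115.2, keeping 604.8.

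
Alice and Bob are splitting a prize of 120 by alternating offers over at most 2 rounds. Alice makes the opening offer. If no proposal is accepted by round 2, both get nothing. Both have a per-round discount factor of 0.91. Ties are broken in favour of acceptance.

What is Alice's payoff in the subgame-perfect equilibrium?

10.8

Round 2 (Bob proposes): Alice will accept anything ≥ 0, so Bob offers 0 and keeps 120.
Round 1 (Alice proposes): Bob can get 120 next round, worth 0.91 × 120 = 109.2 now; Alice offers that and keeps 10.8.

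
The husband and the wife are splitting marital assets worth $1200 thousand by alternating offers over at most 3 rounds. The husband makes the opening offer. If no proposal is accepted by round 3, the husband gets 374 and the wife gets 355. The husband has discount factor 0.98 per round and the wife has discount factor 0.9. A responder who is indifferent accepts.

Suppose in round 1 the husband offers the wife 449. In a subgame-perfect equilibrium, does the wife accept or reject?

Round 3 (the husband proposes): the wife gets 355 if talks fail, so the husband offers 355 and keeps 845.
Round 2 (the wife proposes): the husband can get 845 next round, worth 0.98 × 845 = 828.1 now. The wife offers 828.1 and keeps 1200 − 828.1 = 371.9.
So by rejecting in round 1, the wife gets 371.9 next round, worth 0.9 × 371.9 = 334.71 now.
Offer 449 ≥ 334.71, so the wife accepts.

Accept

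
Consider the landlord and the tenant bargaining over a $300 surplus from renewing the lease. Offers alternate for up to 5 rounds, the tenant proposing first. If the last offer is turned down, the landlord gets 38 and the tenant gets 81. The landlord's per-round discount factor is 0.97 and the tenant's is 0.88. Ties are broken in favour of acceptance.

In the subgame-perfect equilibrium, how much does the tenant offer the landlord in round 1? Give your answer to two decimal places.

Round 5 (the tenant proposes): the landlord gets 38 if talks fail, so the tenant offers 38 and keeps 262.
Round 4 (the landlord proposes): the tenant can get 262 next round, worth 0.88 × 262 = 230.56 now, so the landlord offers 230.56, keeping 69.44.
Round 3 (the tenant proposes): the landlord can get 69.44 next round, worth 0.97 × 69.44 = 67.3568 now; the tenant offers that and keeps 232.6432.
Round 2 (the landlord proposes): the tenant can get 232.6432 next round, worth 0.88 × 232.6432 = 204.726016 now. The landlord offers 204.726016 and keeps 300 − 204.726016 = 95.273984.
Round 1 (the tenant proposes): the landlord can get 95.273984 next round, worth 0.97 × 95.273984 = 92.41576448 now, so the tenant offers 92.41576448, keeping 207.58423552.

92.42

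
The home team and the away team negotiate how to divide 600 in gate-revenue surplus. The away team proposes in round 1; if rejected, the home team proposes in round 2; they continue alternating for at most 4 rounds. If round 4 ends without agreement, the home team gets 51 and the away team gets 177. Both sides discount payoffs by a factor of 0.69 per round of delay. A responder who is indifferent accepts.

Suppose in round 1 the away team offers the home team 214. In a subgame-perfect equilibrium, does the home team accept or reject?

Round 4 (the home team proposes): the away team gets 177 if talks fail, so the home team offers 177 and keeps 423.
Round 3 (the away team proposes): the home team can get 423 next round, worth 0.69 × 423 = 291.87 now. The away team offers 291.87 and keeps 600 − 291.87 = 308.13.
Round 2 (the home team proposes): the away team can get 308.13 next round, worth 0.69 × 308.13 = 212.6097 now; the home team offers that and keeps 387.3903.
So by rejecting in round 1, the home team gets 387.3903 next round, worth 0.69 × 387.3903 = 267.299307 now.
Offer 214 < 267.299307, so the home team rejects.

Reject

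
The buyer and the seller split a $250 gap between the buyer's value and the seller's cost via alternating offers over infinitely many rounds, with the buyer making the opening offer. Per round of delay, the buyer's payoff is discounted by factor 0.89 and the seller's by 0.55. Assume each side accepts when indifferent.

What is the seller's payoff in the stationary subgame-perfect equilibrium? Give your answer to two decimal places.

29.63

Let x be the buyer's share when the buyer proposes and y be the seller's share when the seller proposes.
The seller accepts iff offered ≥ 0.55·y, so x = 250 − 0.55y. Symmetrically y = 250 − 0.89x.
Substituting: x = 250 − 0.55(250 − 0.89x), giving x(1 − 0.89·0.55) = 250(1 − 0.55).
So x = 250 × 0.45 / 0.5105 ≈ 220.3722, and the seller receives 250 − x ≈ 29.6278.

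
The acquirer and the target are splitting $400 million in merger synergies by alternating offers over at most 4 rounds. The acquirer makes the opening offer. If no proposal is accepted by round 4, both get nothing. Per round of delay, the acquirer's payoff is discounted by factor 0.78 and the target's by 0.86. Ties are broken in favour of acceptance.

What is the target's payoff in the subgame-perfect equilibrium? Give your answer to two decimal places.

306.44

Round 4 (the target proposes): the acquirer will accept anything ≥ 0, so the target offers 0 and keeps 400.
Round 3 (the acquirer proposes): the target can get 400 next round, worth 0.86 × 400 = 344 now; the acquirer offers that and keeps 56.
Round 2 (the target proposes): the acquirer can get 56 next round, worth 0.78 × 56 = 43.68 now, so the target offers 43.68, keeping 356.32.
Round 1 (the acquirer proposes): the target can get 356.32 next round, worth 0.86 × 356.32 = 306.4352 now, so the acquirer offers 306.4352, keeping 93.5648.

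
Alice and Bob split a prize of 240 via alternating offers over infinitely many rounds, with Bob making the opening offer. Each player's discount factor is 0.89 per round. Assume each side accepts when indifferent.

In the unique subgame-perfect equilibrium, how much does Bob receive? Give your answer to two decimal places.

Let x be Bob's share when Bob proposes and y be Alice's share when Alice proposes.
Alice accepts iff offered ≥ 0.89·y, so x = 240 − 0.89y. Symmetrically y = 240 − 0.89x.
Substituting: x = 240 − 0.89(240 − 0.89x), giving x(1 − 0.89·0.89) = 240(1 − 0.89).
So x = 240 × 0.11 / 0.2079 ≈ 126.9841, and Alice receives 240 − x ≈ 113.0159.

126.98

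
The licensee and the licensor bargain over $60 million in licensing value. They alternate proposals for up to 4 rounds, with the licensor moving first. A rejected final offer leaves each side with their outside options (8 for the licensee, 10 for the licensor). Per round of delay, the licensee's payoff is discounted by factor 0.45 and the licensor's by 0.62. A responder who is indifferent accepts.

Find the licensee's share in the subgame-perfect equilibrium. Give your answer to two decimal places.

Work backward from the last round.
Round 4 (the licensee proposes): the licensor gets 10 if talks fail, so the licensee offers 10 and keeps 50.
Round 3 (the licensor proposes): the licensee can get 50 next round, worth 0.45 × 50 = 22.5 now. The licensor offers 22.5 and keeps 60 − 22.5 = 37.5.
Round 2 (the licensee proposes): the licensor can get 37.5 next round, worth 0.62 × 37.5 = 23.25 now, so the licensee offers 23.25, keeping 36.75.
Round 1 (the licensor proposes): the licensee can get 36.75 next round, worth 0.45 × 36.75 = 16.5375 now. The licensor offers 16.5375 and keeps 60 − 16.5375 = 43.4625.

16.54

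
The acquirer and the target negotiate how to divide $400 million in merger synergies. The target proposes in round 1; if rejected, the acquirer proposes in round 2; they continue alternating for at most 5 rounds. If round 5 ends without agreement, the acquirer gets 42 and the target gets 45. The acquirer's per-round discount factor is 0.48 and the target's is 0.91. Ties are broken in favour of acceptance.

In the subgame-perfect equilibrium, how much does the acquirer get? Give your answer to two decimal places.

Solve by backward induction from round 5.
Round 5 (the target proposes): the acquirer gets 42 if talks fail, so the target offers 42 and keeps 358.
Round 4 (the acquirer proposes): the target can get 358 next round, worth 0.91 × 358 = 325.78 now, so the acquirer offers 325.78, keeping 74.22.
Round 3 (the target proposes): the acquirer can get 74.22 next round, worth 0.48 × 74.22 = 35.6256 now; the target offers that and keeps 364.3744.
Round 2 (the acquirer proposes): the target can get 364.3744 next round, worth 0.91 × 364.3744 = 331.580704 now, so the acquirer offers 331.580704, keeping 68.419296.
Round 1 (the target proposes): the acquirer can get 68.419296 next round, worth 0.48 × 68.419296 = 32.84126208 now; the target offers that and keeps 367.15873792.

32.84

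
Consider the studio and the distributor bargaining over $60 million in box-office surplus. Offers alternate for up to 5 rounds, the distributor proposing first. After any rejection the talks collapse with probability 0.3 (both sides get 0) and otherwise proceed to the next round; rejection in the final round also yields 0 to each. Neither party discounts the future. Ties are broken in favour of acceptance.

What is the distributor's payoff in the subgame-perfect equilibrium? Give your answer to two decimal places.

41.23

By backward induction:
Round 5 (the distributor proposes): the studio will accept anything ≥ 0, so the distributor offers 0 and keeps 60.
Round 4 (the studio proposes): rejecting gives the distributor an expected 0.7 × 60 = 42; the studio offers that and keeps 18.
Round 3 (the distributor proposes): rejecting gives the studio an expected 0.7 × 18 = 12.6; the distributor offers that and keeps 47.4.
Round 2 (the studio proposes): rejecting gives the distributor an expected 0.7 × 47.4 = 33.18, so the studio offers 33.18, keeping 26.82.
Round 1 (the distributor proposes): rejecting gives the studio an expected 0.7 × 26.82 = 18.774, so the distributor offers 18.774, keeping 41.226.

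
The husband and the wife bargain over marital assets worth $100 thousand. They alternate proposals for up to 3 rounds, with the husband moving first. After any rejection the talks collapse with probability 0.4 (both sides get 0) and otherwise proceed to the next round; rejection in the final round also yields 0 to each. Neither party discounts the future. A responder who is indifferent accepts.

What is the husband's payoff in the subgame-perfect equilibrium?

76

Round 3 (the husband proposes): rejection yields 0 for the wife; the husband offers 0 and keeps 100.
Round 2 (the wife proposes): rejecting gives the husband an expected 0.6 × 100 = 60. The wife offers 60 and keeps 100 − 60 = 40.
Round 1 (the husband proposes): rejecting gives the wife an expected 0.6 × 40 = 24; the husband offers that and keeps 76.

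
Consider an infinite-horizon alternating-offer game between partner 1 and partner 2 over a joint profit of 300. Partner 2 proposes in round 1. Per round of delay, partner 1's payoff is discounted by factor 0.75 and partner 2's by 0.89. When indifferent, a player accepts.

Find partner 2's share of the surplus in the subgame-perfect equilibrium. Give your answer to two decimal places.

225.56

Let x be partner 2's share when partner 2 proposes and y be partner 1's share when partner 1 proposes.
Partner 1 accepts iff offered ≥ 0.75·y, so x = 300 − 0.75y. Symmetrically y = 300 − 0.89x.
Substituting: x = 300 − 0.75(300 − 0.89x), giving x(1 − 0.89·0.75) = 300(1 − 0.75).
So x = 300 × 0.25 / 0.3325 ≈ 225.5639, and partner 1 receives 300 − x ≈ 74.4361.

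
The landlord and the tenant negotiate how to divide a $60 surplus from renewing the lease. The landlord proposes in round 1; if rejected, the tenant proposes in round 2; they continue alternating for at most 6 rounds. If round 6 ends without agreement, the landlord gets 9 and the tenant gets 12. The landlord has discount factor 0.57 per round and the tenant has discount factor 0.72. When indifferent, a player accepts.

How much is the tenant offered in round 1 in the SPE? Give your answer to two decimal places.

Work backward from the last round.
Round 6 (the tenant proposes): the landlord gets 9 if talks fail, so the tenant offers 9 and keeps 51.
Round 5 (the landlord proposes): the tenant can get 51 next round, worth 0.72 × 51 = 36.72 now, so the landlord offers 36.72, keeping 23.28.
Round 4 (the tenant proposes): the landlord can get 23.28 next round, worth 0.57 × 23.28 = 13.2696 now; the tenant offers that and keeps 46.7304.
Round 3 (the landlord proposes): the tenant can get 46.7304 next round, worth 0.72 × 46.7304 = 33.645888 now; the landlord offers that and keeps 26.354112.
Round 2 (the tenant proposes): the landlord can get 26.354112 next round, worth 0.57 × 26.354112 = 15.02184384 now, so the tenant offers 15.02184384, keeping 44.97815616.
Round 1 (the landlord proposes): the tenant can get 44.97815616 next round, worth 0.72 × 44.97815616 = 32.3842724352 now; the landlord offers that and keeps 27.6157275648.

32.38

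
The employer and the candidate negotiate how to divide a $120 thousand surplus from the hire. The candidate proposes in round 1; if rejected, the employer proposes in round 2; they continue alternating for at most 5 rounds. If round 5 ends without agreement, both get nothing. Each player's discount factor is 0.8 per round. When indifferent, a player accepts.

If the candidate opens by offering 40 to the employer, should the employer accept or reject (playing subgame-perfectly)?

Round 5 (the candidate proposes): the employer will accept anything ≥ 0, so the candidate offers 0 and keeps 120.
Round 4 (the employer proposes): the candidate can get 120 next round, worth 0.8 × 120 = 96 now, so the employer offers 96, keeping 24.
Round 3 (the candidate proposes): the employer can get 24 next round, worth 0.8 × 24 = 19.2 now. The candidate offers 19.2 and keeps 120 − 19.2 = 100.8.
Round 2 (the employer proposes): the candidate can get 100.8 next round, worth 0.8 × 100.8 = 80.64 now, so the employer offers 80.64, keeping 39.36.
So by rejecting in round 1, the employer gets 39.36 next round, worth 0.8 × 39.36 = 31.488 now.
Offer 40 ≥ 31.488, so the employer accepts.

Accept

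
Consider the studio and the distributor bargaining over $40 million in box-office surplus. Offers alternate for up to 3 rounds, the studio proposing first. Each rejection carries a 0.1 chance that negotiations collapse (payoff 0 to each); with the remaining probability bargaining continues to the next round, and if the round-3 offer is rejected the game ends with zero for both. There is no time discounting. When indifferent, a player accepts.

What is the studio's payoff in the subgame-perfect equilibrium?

36.4

By backward induction:
Round 3 (the studio proposes): the distributor will accept anything ≥ 0, so the studio offers 0 and keeps 40.
Round 2 (the distributor proposes): rejecting gives the studio an expected 0.9 × 40 = 36. The distributor offers 36 and keeps 40 − 36 = 4.
Round 1 (the studio proposes): rejecting gives the distributor an expected 0.9 × 4 = 3.6. The studio offers 3.6 and keeps 40 − 3.6 = 36.4.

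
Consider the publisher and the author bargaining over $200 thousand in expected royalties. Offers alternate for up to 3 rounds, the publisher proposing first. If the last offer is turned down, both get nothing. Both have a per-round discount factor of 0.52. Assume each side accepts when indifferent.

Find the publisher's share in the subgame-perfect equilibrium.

Work backward from the last round.
Round 3 (the publisher proposes): rejection yields 0 for the author; the publisher offers 0 and keeps 200.
Round 2 (the author proposes): the publisher can get 200 next round, worth 0.52 × 200 = 104 now, so the author offers 104, keeping 96.
Round 1 (the publisher proposes): the author can get 96 next round, worth 0.52 × 96 = 49.92 now. The publisher offers 49.92 and keeps 200 − 49.92 = 150.08.

150.08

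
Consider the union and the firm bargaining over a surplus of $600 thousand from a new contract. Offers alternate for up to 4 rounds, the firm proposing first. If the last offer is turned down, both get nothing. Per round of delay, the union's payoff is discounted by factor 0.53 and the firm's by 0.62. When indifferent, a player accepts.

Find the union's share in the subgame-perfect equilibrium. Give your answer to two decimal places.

Round 4 (the union proposes): rejection yields 0 for the firm; the union offers 0 and keeps 600.
Round 3 (the firm proposes): the union can get 600 next round, worth 0.53 × 600 = 318 now, so the firm offers 318, keeping 282.
Round 2 (the union proposes): the firm can get 282 next round, worth 0.62 × 282 = 174.84 now; the union offers that and keeps 425.16.
Round 1 (the firm proposes): the union can get 425.16 next round, worth 0.53 × 425.16 = 225.3348 now. The firm offers 225.3348 and keeps 600 − 225.3348 = 374.6652.

225.33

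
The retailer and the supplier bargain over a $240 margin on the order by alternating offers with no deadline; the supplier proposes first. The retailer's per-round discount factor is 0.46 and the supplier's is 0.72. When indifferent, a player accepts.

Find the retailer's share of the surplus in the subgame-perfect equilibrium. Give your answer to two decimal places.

46.22

When the supplier proposes, the retailer accepts any offer worth at least 0.46 times what the retailer would get by proposing next round; and vice versa.
This gives x = 240 − 0.46y and y = 240 − 0.72x, where x and y are each side's share when it proposes.
Hence (1 − 0.46·0.72)x = 240(1 − 0.46), i.e. 0.6688·x = 129.6.
x ≈ 193.7799; the retailer's share is 240 − x ≈ 46.2201.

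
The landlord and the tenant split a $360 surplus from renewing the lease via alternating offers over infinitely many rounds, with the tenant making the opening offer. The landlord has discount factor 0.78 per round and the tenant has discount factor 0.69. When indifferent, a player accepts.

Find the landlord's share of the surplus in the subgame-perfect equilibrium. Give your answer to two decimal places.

When the tenant proposes, the landlord accepts any offer worth at least 0.78 times what the landlord would get by proposing next round; and vice versa.
This gives x = 360 − 0.78y and y = 360 − 0.69x, where x and y are each side's share when it proposes.
Hence (1 − 0.78·0.69)x = 360(1 − 0.78), i.e. 0.4618·x = 79.2.
x ≈ 171.5028; the landlord's share is 360 − x ≈ 188.4972.

188.50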